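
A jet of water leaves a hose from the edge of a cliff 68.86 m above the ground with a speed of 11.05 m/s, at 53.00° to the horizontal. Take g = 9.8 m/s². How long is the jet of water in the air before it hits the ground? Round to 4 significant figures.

Vertical component: v_y = 11.05 sin 53.00° = 8.8249 m/s.
Taking up as positive with launch at y = 68.86 m, landing at y = 0: 0 = 68.86 + 8.8249 t − ½(9.8) t².
Solving 4.900 t² − 8.8249 t − 68.86 = 0 gives t = [8.8249 + √(8.8249² + 4·4.900·68.86)] / 9.800 = 4.756 s.

4.756 s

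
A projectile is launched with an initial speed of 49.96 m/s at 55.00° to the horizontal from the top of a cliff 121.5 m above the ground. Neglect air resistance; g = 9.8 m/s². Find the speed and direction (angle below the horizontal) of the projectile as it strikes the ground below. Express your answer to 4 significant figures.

v_x = 49.96 cos 55.00° = 28.656 m/s (constant).
|v_y| at impact = √((40.925)² + 2×9.8×121.5) = 63.689 m/s.
Speed = √(28.656² + 63.689²) = 69.84 m/s; angle = arctan(63.689/28.656) = 65.78° below horizontal.

69.84 m/s at 65.78° below the horizontal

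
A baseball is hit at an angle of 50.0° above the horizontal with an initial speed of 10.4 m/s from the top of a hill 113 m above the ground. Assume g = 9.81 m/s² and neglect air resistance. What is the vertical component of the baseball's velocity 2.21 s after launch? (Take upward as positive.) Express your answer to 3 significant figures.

Initial vertical component: v_y0 = 10.4 sin 50.0° = 7.967 m/s.
v_y(t) = v_y0 − g t = 7.967 − 9.81 × 2.21 = -13.7 m/s.

-13.7 m/s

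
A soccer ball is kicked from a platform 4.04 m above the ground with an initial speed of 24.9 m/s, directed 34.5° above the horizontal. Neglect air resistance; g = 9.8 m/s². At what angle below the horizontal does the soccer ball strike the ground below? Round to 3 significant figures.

39.1°

v_x = 24.9 cos 34.5° = 20.52 m/s.
At impact |v_y| = √(v_y0² + 2 g h) = √(14.10² + 2×9.8×4.04) = 16.67 m/s.
Angle below horizontal = arctan(|v_y| / v_x) = arctan(16.67 / 20.52) = 39.1°.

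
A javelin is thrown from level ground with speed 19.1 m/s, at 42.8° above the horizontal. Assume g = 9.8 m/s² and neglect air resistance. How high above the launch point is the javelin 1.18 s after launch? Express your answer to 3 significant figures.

v_y0 = 19.1 sin 42.8° = 12.98 m/s.
y(t) = v_y0 t − ½ g t² = 12.98×1.18 − 4.900×1.18² = 8.49 m.

8.49 m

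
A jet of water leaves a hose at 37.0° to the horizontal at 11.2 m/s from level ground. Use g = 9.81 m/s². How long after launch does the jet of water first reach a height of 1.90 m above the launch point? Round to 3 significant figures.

v_y0 = 11.2 sin 37.0° = 6.740 m/s.
Set y = v_y0 t − ½ g t² = 1.90: 4.905 t² − 6.740 t + 1.90 = 0.
t = [6.740 ± √(45.43 − 37.28)] / 9.81 = (6.740 ± 2.855) / 9.81, giving t = 0.396 s or t = 0.978 s.
The jet of water is on the way up at the first time, so t = 0.396 s.

0.396 s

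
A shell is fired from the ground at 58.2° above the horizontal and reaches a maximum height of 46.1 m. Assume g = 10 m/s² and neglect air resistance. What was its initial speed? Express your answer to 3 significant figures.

35.7 m/s

At maximum height v_y = 0, so (v₀ sin θ)² = 2 g H.
v₀ sin 58.2° = √(2 × 10 × 46.1) = 30.36 m/s.
v₀ = 30.36 / sin 58.2° = 30.36 / 0.8499 = 35.7 m/s.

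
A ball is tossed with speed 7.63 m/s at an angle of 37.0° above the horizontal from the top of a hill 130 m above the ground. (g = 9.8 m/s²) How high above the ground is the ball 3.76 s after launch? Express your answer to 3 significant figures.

78.0 m

v_y0 = 7.63 sin 37.0° = 4.592 m/s.
y(t) = 130 + v_y0 t − ½ g t² = 130 + 4.592×3.76 − ½×9.8×3.76² = 78.0 m.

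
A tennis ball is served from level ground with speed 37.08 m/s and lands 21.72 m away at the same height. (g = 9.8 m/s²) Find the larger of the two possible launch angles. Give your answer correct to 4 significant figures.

Level-ground range: R = v₀² sin(2θ)/g ⇒ sin 2θ = R g / v₀² = 21.72×9.8/37.08² = 0.1548.
2θ = arcsin(0.1548) = 8.9052° or 180° − 8.9052° = 171.0948°.
So θ = 4.453° or θ = 85.55°.

85.55°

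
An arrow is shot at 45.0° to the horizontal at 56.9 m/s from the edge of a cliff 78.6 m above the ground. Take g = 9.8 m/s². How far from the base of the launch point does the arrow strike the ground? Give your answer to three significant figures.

Components: v_x = 56.9 cos 45.0° = 40.23 m/s, v_y = 56.9 sin 45.0° = 40.23 m/s.
Vertical: 0 = 78.6 + 40.23 t − ½(9.8) t² ⇒ 4.900 t² − 40.23 t − 78.6 = 0.
t = [40.23 + √(1618 + 1541)] / 9.800 = 9.840 s.
Horizontal: R = v_x · t = 40.23 × 9.840 = 396 m.

396 m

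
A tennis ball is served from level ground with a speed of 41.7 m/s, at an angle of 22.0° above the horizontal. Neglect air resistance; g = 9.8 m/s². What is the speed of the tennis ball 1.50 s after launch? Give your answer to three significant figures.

v_x = 41.7 cos 22.0° = 38.66 m/s (constant).
v_y(t) = 41.7 sin 22.0° − g t = 15.62 − 9.8 × 1.50 = 0.9200 m/s.
Speed = √(v_x² + v_y²) = √(1495 + 0.8464) = 38.7 m/s.

38.7 m/s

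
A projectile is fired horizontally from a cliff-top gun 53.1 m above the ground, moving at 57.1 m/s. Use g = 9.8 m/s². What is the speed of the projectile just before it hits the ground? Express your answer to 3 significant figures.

Fall time: t = √(2 × 53.1 / 9.8) = 3.292 s.
At impact: v_x = 57.1 m/s (unchanged), v_y = g t = 9.8 × 3.292 = 32.26 m/s.
Speed = √(v_x² + v_y²) = √(3260 + 1041) = 65.6 m/s.

65.6 m/s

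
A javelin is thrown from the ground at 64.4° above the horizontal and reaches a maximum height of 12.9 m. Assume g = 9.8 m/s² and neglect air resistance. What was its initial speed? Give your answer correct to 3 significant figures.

17.6 m/s

At maximum height v_y = 0, so (v₀ sin θ)² = 2 g H.
v₀ sin 64.4° = √(2 × 9.8 × 12.9) = 15.90 m/s.
v₀ = 15.90 / sin 64.4° = 15.90 / 0.9018 = 17.6 m/s.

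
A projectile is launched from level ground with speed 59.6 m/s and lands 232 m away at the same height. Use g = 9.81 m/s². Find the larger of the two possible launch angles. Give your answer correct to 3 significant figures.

Level-ground range: R = v₀² sin(2θ)/g ⇒ sin 2θ = R g / v₀² = 232×9.81/59.6² = 0.6407.
2θ = arcsin(0.6407) = 39.84° or 180° − 39.84° = 140.16°.
So θ = 19.9° or θ = 70.1°.

70.1°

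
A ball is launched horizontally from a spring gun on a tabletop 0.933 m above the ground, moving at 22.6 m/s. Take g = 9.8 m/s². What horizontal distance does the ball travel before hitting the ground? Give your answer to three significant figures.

9.86 m

Initial vertical velocity is zero, so the fall time comes from h = ½ g t²: t = √(2 × 0.933 / 9.8) = 0.4364 s.
Horizontal motion is uniform at 22.6 m/s, so x = 22.6 × 0.4364 = 9.86 m.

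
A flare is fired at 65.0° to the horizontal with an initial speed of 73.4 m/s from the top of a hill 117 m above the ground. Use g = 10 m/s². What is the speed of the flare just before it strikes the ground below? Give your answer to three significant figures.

v_x = 73.4 cos 65.0° = 31.02 m/s is unchanged throughout.
For the vertical component, v_y² = v_y0² + 2 g h = (66.52)² + 2×10×117 = 6765, so |v_y| = 82.25 m/s.
Impact speed = √(v_x² + v_y²) = √(962.2 + 6765) = 87.9 m/s.

87.9 m/s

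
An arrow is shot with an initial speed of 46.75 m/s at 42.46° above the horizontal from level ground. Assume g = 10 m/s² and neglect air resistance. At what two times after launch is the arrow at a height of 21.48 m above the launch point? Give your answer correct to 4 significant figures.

v_y0 = 46.75 sin 42.46° = 31.560 m/s.
Set y = v_y0 t − ½ g t² = 21.48: 5.000 t² − 31.560 t + 21.48 = 0.
t = [31.560 ± √(996.03 − 429.60)] / 10 = (31.560 ± 23.800) / 10, giving t = 0.7760 s or t = 5.536 s.
So the arrow is at 21.48 m at t = 0.7760 s (rising) and t = 5.536 s (falling).

0.7760 s and 5.536 s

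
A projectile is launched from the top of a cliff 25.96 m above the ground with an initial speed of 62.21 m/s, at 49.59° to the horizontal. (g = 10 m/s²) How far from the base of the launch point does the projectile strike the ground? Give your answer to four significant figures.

Components: v_x = 62.21 cos 49.59° = 40.328 m/s, v_y = 62.21 sin 49.59° = 47.368 m/s.
Vertical: 0 = 25.96 + 47.368 t − ½(10) t² ⇒ 5.000 t² − 47.368 t − 25.96 = 0.
t = [47.368 + √(2243.7 + 519.20)] / 10.00 = 9.9931 s.
Horizontal: R = v_x · t = 40.328 × 9.9931 = 403.0 m.

403.0 m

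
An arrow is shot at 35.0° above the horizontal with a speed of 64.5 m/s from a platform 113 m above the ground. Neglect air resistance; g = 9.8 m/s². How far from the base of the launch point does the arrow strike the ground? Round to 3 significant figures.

522 m

Components: v_x = 64.5 cos 35.0° = 52.84 m/s, v_y = 64.5 sin 35.0° = 37.00 m/s.
Vertical: 0 = 113 + 37.00 t − ½(9.8) t² ⇒ 4.900 t² − 37.00 t − 113 = 0.
t = [37.00 + √(1369 + 2215)] / 9.800 = 9.884 s.
Horizontal: R = v_x · t = 52.84 × 9.884 = 522 m.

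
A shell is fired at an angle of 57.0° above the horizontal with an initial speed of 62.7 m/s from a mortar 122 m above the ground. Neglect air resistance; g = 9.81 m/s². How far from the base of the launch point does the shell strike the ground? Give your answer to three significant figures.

Components: v_x = 62.7 cos 57.0° = 34.15 m/s, v_y = 62.7 sin 57.0° = 52.58 m/s.
Vertical: 0 = 122 + 52.58 t − ½(9.81) t² ⇒ 4.905 t² − 52.58 t − 122 = 0.
t = [52.58 + √(2765 + 2394)] / 9.810 = 12.68 s.
Horizontal: R = v_x · t = 34.15 × 12.68 = 433 m.

433 m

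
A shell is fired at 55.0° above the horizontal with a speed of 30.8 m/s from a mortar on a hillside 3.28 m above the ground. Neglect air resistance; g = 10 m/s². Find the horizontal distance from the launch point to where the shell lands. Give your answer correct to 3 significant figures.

91.4 m

Components: v_x = 30.8 cos 55.0° = 17.67 m/s, v_y = 30.8 sin 55.0° = 25.23 m/s.
Vertical: 0 = 3.28 + 25.23 t − ½(10) t² ⇒ 5.000 t² − 25.23 t − 3.28 = 0.
t = [25.23 + √(636.6 + 65.60)] / 10.00 = 5.173 s.
Horizontal: R = v_x · t = 17.67 × 5.173 = 91.4 m.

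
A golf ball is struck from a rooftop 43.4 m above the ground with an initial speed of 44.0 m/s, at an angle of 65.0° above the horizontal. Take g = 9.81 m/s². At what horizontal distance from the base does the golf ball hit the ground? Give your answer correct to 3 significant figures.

169 m

Components: v_x = 44.0 cos 65.0° = 18.60 m/s, v_y = 44.0 sin 65.0° = 39.88 m/s.
Vertical: 0 = 43.4 + 39.88 t − ½(9.81) t² ⇒ 4.905 t² − 39.88 t − 43.4 = 0.
t = [39.88 + √(1590 + 851.5)] / 9.810 = 9.102 s.
Horizontal: R = v_x · t = 18.60 × 9.102 = 169 m.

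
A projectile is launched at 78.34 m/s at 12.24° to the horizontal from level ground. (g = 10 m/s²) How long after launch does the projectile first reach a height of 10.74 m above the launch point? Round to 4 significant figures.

0.8795 s

v_y0 = 78.34 sin 12.24° = 16.609 m/s.
Set y = v_y0 t − ½ g t² = 10.74: 5.000 t² − 16.609 t + 10.74 = 0.
t = [16.609 ± √(275.86 − 214.80)] / 10 = (16.609 ± 7.8141) / 10, giving t = 0.8795 s or t = 2.442 s.
The projectile is on the way up at the first time, so t = 0.8795 s.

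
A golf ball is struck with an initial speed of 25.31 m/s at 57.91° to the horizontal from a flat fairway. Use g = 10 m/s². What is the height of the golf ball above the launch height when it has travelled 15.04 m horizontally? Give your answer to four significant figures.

17.73 m

v_x = 25.31 cos 57.91° = 13.446 m/s, v_y0 = 25.31 sin 57.91° = 21.443 m/s.
Time to reach x = 15.04 m: t = x / v_x = 15.04 / 13.446 = 1.1185 s.
y = v_y0 t − ½ g t² = 21.443×1.1185 − 5.000×1.1185² = 17.73 m.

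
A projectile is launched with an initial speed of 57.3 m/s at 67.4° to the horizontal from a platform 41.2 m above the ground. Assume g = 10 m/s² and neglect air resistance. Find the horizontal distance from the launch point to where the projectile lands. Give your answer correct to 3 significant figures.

249 m

Components: v_x = 57.3 cos 67.4° = 22.02 m/s, v_y = 57.3 sin 67.4° = 52.90 m/s.
Vertical: 0 = 41.2 + 52.90 t − ½(10) t² ⇒ 5.000 t² − 52.90 t − 41.2 = 0.
t = [52.90 + √(2798 + 824.0)] / 10.00 = 11.31 s.
Horizontal: R = v_x · t = 22.02 × 11.31 = 249 m.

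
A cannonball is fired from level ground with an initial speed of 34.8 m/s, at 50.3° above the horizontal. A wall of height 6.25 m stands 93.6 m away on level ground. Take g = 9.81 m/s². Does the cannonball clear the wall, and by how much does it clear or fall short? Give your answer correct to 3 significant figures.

v_x = 34.8 cos 50.3° = 22.23 m/s; v_y0 = 34.8 sin 50.3° = 26.78 m/s.
Time to reach the wall: t = 93.6 / 22.23 = 4.211 s.
Height at that point: y = 26.78×4.211 − 4.905×4.211² = 25.79 m.
That is 25.79 − 6.25 = 19.5 m above the top of the wall, so the cannonball clears it.

Yes — it clears the wall by 19.5 m.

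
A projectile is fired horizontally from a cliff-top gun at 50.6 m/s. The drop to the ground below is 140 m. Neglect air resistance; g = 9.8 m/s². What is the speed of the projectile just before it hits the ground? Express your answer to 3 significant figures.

72.8 m/s

Fall time: t = √(2 × 140 / 9.8) = 5.345 s.
At impact: v_x = 50.6 m/s (unchanged), v_y = g t = 9.8 × 5.345 = 52.38 m/s.
Speed = √(v_x² + v_y²) = √(2560 + 2744) = 72.8 m/s.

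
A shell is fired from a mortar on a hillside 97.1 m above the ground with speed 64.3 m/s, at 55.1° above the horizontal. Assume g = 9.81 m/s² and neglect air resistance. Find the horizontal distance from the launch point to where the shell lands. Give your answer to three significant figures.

454 m

Components: v_x = 64.3 cos 55.1° = 36.79 m/s, v_y = 64.3 sin 55.1° = 52.74 m/s.
Vertical: 0 = 97.1 + 52.74 t − ½(9.81) t² ⇒ 4.905 t² − 52.74 t − 97.1 = 0.
t = [52.74 + √(2782 + 1905)] / 9.810 = 12.35 s.
Horizontal: R = v_x · t = 36.79 × 12.35 = 454 m.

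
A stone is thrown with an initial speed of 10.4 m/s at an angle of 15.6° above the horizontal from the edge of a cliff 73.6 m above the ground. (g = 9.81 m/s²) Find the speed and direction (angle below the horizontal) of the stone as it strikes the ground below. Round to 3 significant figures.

39.4 m/s at 75.3° below the horizontal

v_x = 10.4 cos 15.6° = 10.02 m/s (constant).
|v_y| at impact = √((2.797)² + 2×9.81×73.6) = 38.10 m/s.
Speed = √(10.02² + 38.10²) = 39.4 m/s; angle = arctan(38.10/10.02) = 75.3° below horizontal.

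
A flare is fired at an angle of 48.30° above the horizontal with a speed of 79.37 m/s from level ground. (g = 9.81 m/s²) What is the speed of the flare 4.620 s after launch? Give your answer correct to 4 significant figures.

54.61 m/s

v_x = 79.37 cos 48.30° = 52.799 m/s (constant).
v_y(t) = 79.37 sin 48.30° − g t = 59.261 − 9.81 × 4.620 = 13.939 m/s.
Speed = √(v_x² + v_y²) = √(2787.7 + 194.30) = 54.61 m/s.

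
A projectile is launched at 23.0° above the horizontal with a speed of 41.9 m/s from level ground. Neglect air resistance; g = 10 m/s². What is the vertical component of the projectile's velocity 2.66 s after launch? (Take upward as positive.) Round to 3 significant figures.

-10.2 m/s

Initial vertical component: v_y0 = 41.9 sin 23.0° = 16.37 m/s.
v_y(t) = v_y0 − g t = 16.37 − 10 × 2.66 = -10.2 m/s.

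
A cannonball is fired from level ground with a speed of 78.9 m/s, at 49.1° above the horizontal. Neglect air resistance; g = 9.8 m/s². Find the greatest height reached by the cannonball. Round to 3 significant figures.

181 m

Vertical component of launch velocity: v_y = 78.9 sin 49.1° = 59.64 m/s.
At the highest point the vertical velocity is zero, so v_y² = 2 g h_max.
h_max = (59.64)² / (2 × 9.8) = 3557 / 19.60 = 181 m.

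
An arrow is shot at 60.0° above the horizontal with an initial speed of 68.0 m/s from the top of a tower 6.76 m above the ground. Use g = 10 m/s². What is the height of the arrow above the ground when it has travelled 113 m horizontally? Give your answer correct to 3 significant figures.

v_x = 68.0 cos 60.0° = 34.00 m/s, v_y0 = 68.0 sin 60.0° = 58.89 m/s.
Time to reach x = 113 m: t = x / v_x = 113 / 34.00 = 3.324 s.
y = 6.76 + v_y0 t − ½ g t² = 6.76 + 58.89×3.324 − 5.000×3.324² = 147 m.

147 m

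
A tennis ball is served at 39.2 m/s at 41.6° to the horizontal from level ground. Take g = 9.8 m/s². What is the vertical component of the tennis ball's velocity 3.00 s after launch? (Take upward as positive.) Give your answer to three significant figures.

-3.37 m/s

Initial vertical component: v_y0 = 39.2 sin 41.6° = 26.03 m/s.
v_y(t) = v_y0 − g t = 26.03 − 9.8 × 3.00 = -3.37 m/s.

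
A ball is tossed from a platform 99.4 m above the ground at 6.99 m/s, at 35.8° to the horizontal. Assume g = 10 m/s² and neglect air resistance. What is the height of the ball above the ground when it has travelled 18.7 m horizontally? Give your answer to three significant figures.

58.5 m

v_x = 6.99 cos 35.8° = 5.669 m/s, v_y0 = 6.99 sin 35.8° = 4.089 m/s.
Time to reach x = 18.7 m: t = x / v_x = 18.7 / 5.669 = 3.299 s.
y = 99.4 + v_y0 t − ½ g t² = 99.4 + 4.089×3.299 − 5.000×3.299² = 58.5 m.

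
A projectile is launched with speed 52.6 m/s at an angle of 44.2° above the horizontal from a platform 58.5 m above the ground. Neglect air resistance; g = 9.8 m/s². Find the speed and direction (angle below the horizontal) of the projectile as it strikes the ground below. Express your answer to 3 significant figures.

62.6 m/s at 52.9° below the horizontal

v_x = 52.6 cos 44.2° = 37.71 m/s (constant).
|v_y| at impact = √((36.67)² + 2×9.8×58.5) = 49.91 m/s.
Speed = √(37.71² + 49.91²) = 62.6 m/s; angle = arctan(49.91/37.71) = 52.9° below horizontal.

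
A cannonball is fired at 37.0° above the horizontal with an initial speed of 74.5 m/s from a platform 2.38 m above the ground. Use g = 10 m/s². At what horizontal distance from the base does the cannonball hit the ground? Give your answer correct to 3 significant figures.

537 m

Components: v_x = 74.5 cos 37.0° = 59.50 m/s, v_y = 74.5 sin 37.0° = 44.84 m/s.
Vertical: 0 = 2.38 + 44.84 t − ½(10) t² ⇒ 5.000 t² − 44.84 t − 2.38 = 0.
t = [44.84 + √(2011 + 47.60)] / 10.00 = 9.021 s.
Horizontal: R = v_x · t = 59.50 × 9.021 = 537 m.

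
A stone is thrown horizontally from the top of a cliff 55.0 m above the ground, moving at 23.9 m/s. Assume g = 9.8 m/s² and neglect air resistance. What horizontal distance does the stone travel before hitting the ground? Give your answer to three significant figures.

Initial vertical velocity is zero, so the fall time comes from h = ½ g t²: t = √(2 × 55.0 / 9.8) = 3.350 s.
Horizontal motion is uniform at 23.9 m/s, so x = 23.9 × 3.350 = 80.1 m.

80.1 m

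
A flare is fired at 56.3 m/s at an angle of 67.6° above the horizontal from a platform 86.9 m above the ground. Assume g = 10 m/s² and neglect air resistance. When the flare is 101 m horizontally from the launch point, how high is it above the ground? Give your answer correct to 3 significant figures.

221 m

v_x = 56.3 cos 67.6° = 21.45 m/s, v_y0 = 56.3 sin 67.6° = 52.05 m/s.
Time to reach x = 101 m: t = x / v_x = 101 / 21.45 = 4.709 s.
y = 86.9 + v_y0 t − ½ g t² = 86.9 + 52.05×4.709 − 5.000×4.709² = 221 m.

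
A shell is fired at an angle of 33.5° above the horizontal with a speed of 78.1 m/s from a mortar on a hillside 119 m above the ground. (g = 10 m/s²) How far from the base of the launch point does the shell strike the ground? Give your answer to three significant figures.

Components: v_x = 78.1 cos 33.5° = 65.13 m/s, v_y = 78.1 sin 33.5° = 43.11 m/s.
Vertical: 0 = 119 + 43.11 t − ½(10) t² ⇒ 5.000 t² − 43.11 t − 119 = 0.
t = [43.11 + √(1858 + 2380)] / 10.00 = 10.82 s.
Horizontal: R = v_x · t = 65.13 × 10.82 = 705 m.

705 m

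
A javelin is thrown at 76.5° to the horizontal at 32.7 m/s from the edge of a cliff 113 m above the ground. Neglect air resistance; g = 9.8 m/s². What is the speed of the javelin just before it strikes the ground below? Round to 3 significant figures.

57.3 m/s

v_x = 32.7 cos 76.5° = 7.634 m/s is unchanged throughout.
For the vertical component, v_y² = v_y0² + 2 g h = (31.80)² + 2×9.8×113 = 3226, so |v_y| = 56.80 m/s.
Impact speed = √(v_x² + v_y²) = √(58.28 + 3226) = 57.3 m/s.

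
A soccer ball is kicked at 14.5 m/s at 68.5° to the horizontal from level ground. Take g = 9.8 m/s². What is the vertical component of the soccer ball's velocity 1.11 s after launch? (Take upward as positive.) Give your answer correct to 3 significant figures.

2.61 m/s

Initial vertical component: v_y0 = 14.5 sin 68.5° = 13.49 m/s.
v_y(t) = v_y0 − g t = 13.49 − 9.8 × 1.11 = 2.61 m/s.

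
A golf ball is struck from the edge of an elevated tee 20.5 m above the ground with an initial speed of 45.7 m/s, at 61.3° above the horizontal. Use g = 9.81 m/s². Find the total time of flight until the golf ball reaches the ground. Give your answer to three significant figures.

Vertical component: v_y = 45.7 sin 61.3° = 40.09 m/s.
Taking up as positive with launch at y = 20.5 m, landing at y = 0: 0 = 20.5 + 40.09 t − ½(9.81) t².
Solving 4.905 t² − 40.09 t − 20.5 = 0 gives t = [40.09 + √(40.09² + 4·4.905·20.5)] / 9.810 = 8.66 s.

8.66 s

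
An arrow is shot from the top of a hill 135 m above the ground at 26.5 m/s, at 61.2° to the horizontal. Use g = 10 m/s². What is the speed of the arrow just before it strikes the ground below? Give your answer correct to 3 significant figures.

v_x = 26.5 cos 61.2° = 12.77 m/s is unchanged throughout.
For the vertical component, v_y² = v_y0² + 2 g h = (23.22)² + 2×10×135 = 3239, so |v_y| = 56.91 m/s.
Impact speed = √(v_x² + v_y²) = √(163.1 + 3239) = 58.3 m/s.

58.3 m/s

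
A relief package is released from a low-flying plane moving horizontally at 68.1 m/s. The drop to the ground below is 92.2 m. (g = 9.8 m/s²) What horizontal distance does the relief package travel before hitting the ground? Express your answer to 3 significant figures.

Initial vertical velocity is zero, so the fall time comes from h = ½ g t²: t = √(2 × 92.2 / 9.8) = 4.338 s.
Horizontal motion is uniform at 68.1 m/s, so x = 68.1 × 4.338 = 295 m.

295 m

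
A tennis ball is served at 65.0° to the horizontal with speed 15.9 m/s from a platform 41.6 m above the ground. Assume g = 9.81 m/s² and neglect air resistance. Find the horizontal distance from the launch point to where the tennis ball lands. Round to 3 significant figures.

31.8 m

Components: v_x = 15.9 cos 65.0° = 6.720 m/s, v_y = 15.9 sin 65.0° = 14.41 m/s.
Vertical: 0 = 41.6 + 14.41 t − ½(9.81) t² ⇒ 4.905 t² − 14.41 t − 41.6 = 0.
t = [14.41 + √(207.6 + 816.2)] / 9.810 = 4.731 s.
Horizontal: R = v_x · t = 6.720 × 4.731 = 31.8 m.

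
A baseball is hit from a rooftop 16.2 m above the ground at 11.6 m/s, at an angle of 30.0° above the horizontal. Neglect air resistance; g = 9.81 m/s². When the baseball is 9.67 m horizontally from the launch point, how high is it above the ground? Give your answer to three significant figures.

17.2 m

v_x = 11.6 cos 30.0° = 10.05 m/s, v_y0 = 11.6 sin 30.0° = 5.800 m/s.
Time to reach x = 9.67 m: t = x / v_x = 9.67 / 10.05 = 0.9622 s.
y = 16.2 + v_y0 t − ½ g t² = 16.2 + 5.800×0.9622 − 4.905×0.9622² = 17.2 m.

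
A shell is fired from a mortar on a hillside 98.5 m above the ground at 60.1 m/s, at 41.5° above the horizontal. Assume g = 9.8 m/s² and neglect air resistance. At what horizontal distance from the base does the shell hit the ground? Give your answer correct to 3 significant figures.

Components: v_x = 60.1 cos 41.5° = 45.01 m/s, v_y = 60.1 sin 41.5° = 39.82 m/s.
Vertical: 0 = 98.5 + 39.82 t − ½(9.8) t² ⇒ 4.900 t² − 39.82 t − 98.5 = 0.
t = [39.82 + √(1586 + 1931)] / 9.800 = 10.11 s.
Horizontal: R = v_x · t = 45.01 × 10.11 = 455 m.

455 m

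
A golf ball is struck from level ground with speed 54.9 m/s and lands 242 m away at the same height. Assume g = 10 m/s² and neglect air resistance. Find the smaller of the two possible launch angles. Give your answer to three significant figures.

Level-ground range: R = v₀² sin(2θ)/g ⇒ sin 2θ = R g / v₀² = 242×10/54.9² = 0.8029.
2θ = arcsin(0.8029) = 53.41° or 180° − 53.41° = 126.59°.
So θ = 26.7° or θ = 63.3°.

26.7°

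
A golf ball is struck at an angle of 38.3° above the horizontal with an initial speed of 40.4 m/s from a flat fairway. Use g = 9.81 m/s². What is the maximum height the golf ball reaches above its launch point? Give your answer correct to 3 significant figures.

Vertical component of launch velocity: v_y = 40.4 sin 38.3° = 25.04 m/s.
At the highest point the vertical velocity is zero, so v_y² = 2 g h_max.
h_max = (25.04)² / (2 × 9.81) = 627.0 / 19.62 = 32.0 m.

32.0 m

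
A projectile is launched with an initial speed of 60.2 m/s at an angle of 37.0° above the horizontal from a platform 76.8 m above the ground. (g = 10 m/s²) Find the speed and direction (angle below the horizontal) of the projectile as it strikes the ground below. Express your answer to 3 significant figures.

v_x = 60.2 cos 37.0° = 48.08 m/s (constant).
|v_y| at impact = √((36.23)² + 2×10×76.8) = 53.37 m/s.
Speed = √(48.08² + 53.37²) = 71.8 m/s; angle = arctan(53.37/48.08) = 48.0° below horizontal.

71.8 m/s at 48.0° below the horizontal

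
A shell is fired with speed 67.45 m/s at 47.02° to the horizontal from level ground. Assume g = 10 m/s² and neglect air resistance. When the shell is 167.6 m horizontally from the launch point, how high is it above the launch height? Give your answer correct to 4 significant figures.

113.4 m

v_x = 67.45 cos 47.02° = 45.984 m/s, v_y0 = 67.45 sin 47.02° = 49.346 m/s.
Time to reach x = 167.6 m: t = x / v_x = 167.6 / 45.984 = 3.6447 s.
y = v_y0 t − ½ g t² = 49.346×3.6447 − 5.000×3.6447² = 113.4 m.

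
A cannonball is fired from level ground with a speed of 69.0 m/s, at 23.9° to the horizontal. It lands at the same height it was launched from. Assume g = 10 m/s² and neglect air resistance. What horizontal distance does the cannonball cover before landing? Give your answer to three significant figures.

For level ground, R = v₀² sin(2θ) / g.
sin(2 × 23.9°) = sin 47.80° = 0.7408.
R = (69.0)² × 0.7408 / 10 = 353 m.

353 m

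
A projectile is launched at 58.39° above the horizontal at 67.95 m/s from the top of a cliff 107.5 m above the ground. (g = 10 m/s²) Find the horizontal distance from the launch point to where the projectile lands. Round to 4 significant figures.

Components: v_x = 67.95 cos 58.39° = 35.615 m/s, v_y = 67.95 sin 58.39° = 57.869 m/s.
Vertical: 0 = 107.5 + 57.869 t − ½(10) t² ⇒ 5.000 t² − 57.869 t − 107.5 = 0.
t = [57.869 + √(3348.8 + 2150.0)] / 10.00 = 13.202 s.
Horizontal: R = v_x · t = 35.615 × 13.202 = 470.2 m.

470.2 m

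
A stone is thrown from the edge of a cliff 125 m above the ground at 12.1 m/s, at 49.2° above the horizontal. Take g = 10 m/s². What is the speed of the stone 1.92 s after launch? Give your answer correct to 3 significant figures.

v_x = 12.1 cos 49.2° = 7.906 m/s (constant).
v_y(t) = 12.1 sin 49.2° − g t = 9.160 − 10 × 1.92 = -10.04 m/s.
Speed = √(v_x² + v_y²) = √(62.50 + 100.8) = 12.8 m/s.

12.8 m/s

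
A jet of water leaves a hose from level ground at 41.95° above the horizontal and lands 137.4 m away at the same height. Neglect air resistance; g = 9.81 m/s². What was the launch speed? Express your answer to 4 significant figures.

36.82 m/s

On level ground, R = v₀² sin(2θ) / g, so v₀ = √(R g / sin 2θ).
sin(2 × 41.95°) = 0.9943.
v₀ = √(137.4 × 9.81 / 0.9943) = √1355.6 = 36.82 m/s.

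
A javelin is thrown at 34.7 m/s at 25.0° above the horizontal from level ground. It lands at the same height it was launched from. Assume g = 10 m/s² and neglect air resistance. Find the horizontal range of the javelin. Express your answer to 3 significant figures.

For level ground, R = v₀² sin(2θ) / g.
sin(2 × 25.0°) = sin 50.00° = 0.7660.
R = (34.7)² × 0.7660 / 10 = 92.2 m.

92.2 m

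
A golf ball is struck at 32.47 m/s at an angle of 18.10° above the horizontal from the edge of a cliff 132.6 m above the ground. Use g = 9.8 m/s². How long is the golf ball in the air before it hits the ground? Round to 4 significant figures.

6.332 s

Vertical component: v_y = 32.47 sin 18.10° = 10.088 m/s.
Taking up as positive with launch at y = 132.6 m, landing at y = 0: 0 = 132.6 + 10.088 t − ½(9.8) t².
Solving 4.900 t² − 10.088 t − 132.6 = 0 gives t = [10.088 + √(10.088² + 4·4.900·132.6)] / 9.800 = 6.332 s.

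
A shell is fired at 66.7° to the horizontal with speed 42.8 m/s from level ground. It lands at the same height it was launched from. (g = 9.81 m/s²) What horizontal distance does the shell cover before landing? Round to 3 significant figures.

For level ground, R = v₀² sin(2θ) / g.
sin(2 × 66.7°) = sin 133.4° = 0.7266.
R = (42.8)² × 0.7266 / 9.81 = 136 m.

136 m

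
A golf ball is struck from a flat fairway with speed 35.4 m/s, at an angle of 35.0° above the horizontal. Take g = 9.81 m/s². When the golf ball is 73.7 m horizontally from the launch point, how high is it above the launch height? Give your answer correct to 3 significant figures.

v_x = 35.4 cos 35.0° = 29.00 m/s, v_y0 = 35.4 sin 35.0° = 20.30 m/s.
Time to reach x = 73.7 m: t = x / v_x = 73.7 / 29.00 = 2.541 s.
y = v_y0 t − ½ g t² = 20.30×2.541 − 4.905×2.541² = 19.9 m.

19.9 m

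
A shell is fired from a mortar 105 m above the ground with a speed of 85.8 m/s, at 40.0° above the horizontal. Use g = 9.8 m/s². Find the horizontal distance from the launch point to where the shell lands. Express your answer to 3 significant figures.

849 m

Components: v_x = 85.8 cos 40.0° = 65.73 m/s, v_y = 85.8 sin 40.0° = 55.15 m/s.
Vertical: 0 = 105 + 55.15 t − ½(9.8) t² ⇒ 4.900 t² − 55.15 t − 105 = 0.
t = [55.15 + √(3042 + 2058)] / 9.800 = 12.91 s.
Horizontal: R = v_x · t = 65.73 × 12.91 = 849 m.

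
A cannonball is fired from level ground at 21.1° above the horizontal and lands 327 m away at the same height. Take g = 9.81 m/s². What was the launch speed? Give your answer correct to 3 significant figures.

69.1 m/s

On level ground, R = v₀² sin(2θ) / g, so v₀ = √(R g / sin 2θ).
sin(2 × 21.1°) = 0.6717.
v₀ = √(327 × 9.81 / 0.6717) = √4776 = 69.1 m/s.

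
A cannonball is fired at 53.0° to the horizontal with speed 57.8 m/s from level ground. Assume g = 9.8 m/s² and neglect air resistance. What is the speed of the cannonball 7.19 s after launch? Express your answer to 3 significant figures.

42.4 m/s

v_x = 57.8 cos 53.0° = 34.78 m/s (constant).
v_y(t) = 57.8 sin 53.0° − g t = 46.16 − 9.8 × 7.19 = -24.30 m/s.
Speed = √(v_x² + v_y²) = √(1210 + 590.5) = 42.4 m/s.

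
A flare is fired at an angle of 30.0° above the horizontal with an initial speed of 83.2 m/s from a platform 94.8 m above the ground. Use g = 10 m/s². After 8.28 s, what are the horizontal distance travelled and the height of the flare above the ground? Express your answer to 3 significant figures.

v_x = 83.2 cos 30.0° = 72.05 m/s; v_y0 = 83.2 sin 30.0° = 41.60 m/s.
x = v_x t = 72.05 × 8.28 = 597 m.
y = 94.8 + v_y0 t − ½ g t² = 96.5 m.

x = 597 m, y = 96.5 m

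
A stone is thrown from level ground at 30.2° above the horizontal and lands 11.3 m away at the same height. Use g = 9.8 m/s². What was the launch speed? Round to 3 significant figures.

On level ground, R = v₀² sin(2θ) / g, so v₀ = √(R g / sin 2θ).
sin(2 × 30.2°) = 0.8695.
v₀ = √(11.3 × 9.8 / 0.8695) = √127.4 = 11.3 m/s.

11.3 m/s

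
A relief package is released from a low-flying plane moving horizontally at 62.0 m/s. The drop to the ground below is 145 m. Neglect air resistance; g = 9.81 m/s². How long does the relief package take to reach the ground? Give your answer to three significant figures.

The horizontal speed doesn't affect the fall. With v_y0 = 0, h = ½ g t².
t = √(2 × 145 / 9.81) = √29.56 = 5.44 s.

5.44 s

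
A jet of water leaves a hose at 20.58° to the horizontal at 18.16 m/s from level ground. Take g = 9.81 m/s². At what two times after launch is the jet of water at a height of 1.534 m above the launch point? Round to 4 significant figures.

0.3180 s and 0.9834 s

v_y0 = 18.16 sin 20.58° = 6.3835 m/s.
Set y = v_y0 t − ½ g t² = 1.534: 4.905 t² − 6.3835 t + 1.534 = 0.
t = [6.3835 ± √(40.749 − 30.097)] / 9.81 = (6.3835 ± 3.2637) / 9.81, giving t = 0.3180 s or t = 0.9834 s.
So the jet of water is at 1.534 m at t = 0.3180 s (rising) and t = 0.9834 s (falling).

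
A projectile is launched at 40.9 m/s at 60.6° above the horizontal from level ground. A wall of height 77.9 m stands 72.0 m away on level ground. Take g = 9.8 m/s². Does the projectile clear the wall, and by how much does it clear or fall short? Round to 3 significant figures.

v_x = 40.9 cos 60.6° = 20.08 m/s; v_y0 = 40.9 sin 60.6° = 35.63 m/s.
Time to reach the wall: t = 72.0 / 20.08 = 3.586 s.
Height at that point: y = 35.63×3.586 − 4.900×3.586² = 64.76 m.
That is 77.9 − 64.76 = 13.1 m below the top of the wall, so the projectile does not clear it.

No — it falls 13.1 m short of clearing the wall.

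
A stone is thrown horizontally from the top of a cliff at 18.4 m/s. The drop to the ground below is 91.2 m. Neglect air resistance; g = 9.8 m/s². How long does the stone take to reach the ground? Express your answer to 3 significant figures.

4.31 s

The horizontal speed doesn't affect the fall. With v_y0 = 0, h = ½ g t².
t = √(2 × 91.2 / 9.8) = √18.61 = 4.31 s.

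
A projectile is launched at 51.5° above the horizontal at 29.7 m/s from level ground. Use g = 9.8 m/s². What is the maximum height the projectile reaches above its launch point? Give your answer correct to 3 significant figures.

Vertical component of launch velocity: v_y = 29.7 sin 51.5° = 23.24 m/s.
At the highest point the vertical velocity is zero, so v_y² = 2 g h_max.
h_max = (23.24)² / (2 × 9.8) = 540.1 / 19.60 = 27.6 m.

27.6 m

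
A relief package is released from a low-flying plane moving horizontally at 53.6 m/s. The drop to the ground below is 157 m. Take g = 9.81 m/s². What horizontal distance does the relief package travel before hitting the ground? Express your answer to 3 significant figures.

Initial vertical velocity is zero, so the fall time comes from h = ½ g t²: t = √(2 × 157 / 9.81) = 5.658 s.
Horizontal motion is uniform at 53.6 m/s, so x = 53.6 × 5.658 = 303 m.

303 m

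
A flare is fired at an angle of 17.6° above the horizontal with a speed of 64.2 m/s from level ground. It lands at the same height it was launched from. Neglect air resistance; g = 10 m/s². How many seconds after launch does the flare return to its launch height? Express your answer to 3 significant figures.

3.88 s

Vertical component: v_y = 64.2 sin 17.6° = 19.41 m/s.
For a projectile landing at launch height, time of flight is t = 2 v_y / g = 2 × 19.41 / 10 = 3.88 s.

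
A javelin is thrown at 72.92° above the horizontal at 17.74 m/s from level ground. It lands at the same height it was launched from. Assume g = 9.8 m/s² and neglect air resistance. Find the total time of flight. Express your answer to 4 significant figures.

3.461 s

Vertical component: v_y = 17.74 sin 72.92° = 16.958 m/s.
For a projectile landing at launch height, time of flight is t = 2 v_y / g = 2 × 16.958 / 9.8 = 3.461 s.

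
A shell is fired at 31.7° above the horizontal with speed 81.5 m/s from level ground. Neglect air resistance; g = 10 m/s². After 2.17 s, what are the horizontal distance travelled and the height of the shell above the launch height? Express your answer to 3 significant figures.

v_x = 81.5 cos 31.7° = 69.34 m/s; v_y0 = 81.5 sin 31.7° = 42.83 m/s.
x = v_x t = 69.34 × 2.17 = 150 m.
y = v_y0 t − ½ g t² = 42.83×2.17 − 5.000×2.17² = 69.4 m.

x = 150 m, y = 69.4 m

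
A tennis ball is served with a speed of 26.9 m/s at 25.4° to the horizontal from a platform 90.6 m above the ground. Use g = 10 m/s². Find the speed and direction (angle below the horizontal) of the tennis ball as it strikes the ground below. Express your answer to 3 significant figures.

50.4 m/s at 61.1° below the horizontal

v_x = 26.9 cos 25.4° = 24.30 m/s (constant).
|v_y| at impact = √((11.54)² + 2×10×90.6) = 44.10 m/s.
Speed = √(24.30² + 44.10²) = 50.4 m/s; angle = arctan(44.10/24.30) = 61.1° below horizontal.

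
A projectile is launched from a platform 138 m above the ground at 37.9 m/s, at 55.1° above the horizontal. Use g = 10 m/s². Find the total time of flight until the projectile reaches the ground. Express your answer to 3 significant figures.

9.21 s

Vertical component: v_y = 37.9 sin 55.1° = 31.08 m/s.
Taking up as positive with launch at y = 138 m, landing at y = 0: 0 = 138 + 31.08 t − ½(10) t².
Solving 5.000 t² − 31.08 t − 138 = 0 gives t = [31.08 + √(31.08² + 4·5.000·138)] / 10.00 = 9.21 s.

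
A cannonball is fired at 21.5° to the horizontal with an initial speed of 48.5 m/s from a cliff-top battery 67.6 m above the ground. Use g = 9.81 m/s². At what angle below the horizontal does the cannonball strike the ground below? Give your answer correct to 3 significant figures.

v_x = 48.5 cos 21.5° = 45.13 m/s.
At impact |v_y| = √(v_y0² + 2 g h) = √(17.78² + 2×9.81×67.6) = 40.53 m/s.
Angle below horizontal = arctan(|v_y| / v_x) = arctan(40.53 / 45.13) = 41.9°.

41.9°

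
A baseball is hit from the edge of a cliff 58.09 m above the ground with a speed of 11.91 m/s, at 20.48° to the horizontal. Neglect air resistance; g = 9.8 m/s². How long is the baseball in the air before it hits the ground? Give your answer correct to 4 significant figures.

Vertical component: v_y = 11.91 sin 20.48° = 4.1671 m/s.
Taking up as positive with launch at y = 58.09 m, landing at y = 0: 0 = 58.09 + 4.1671 t − ½(9.8) t².
Solving 4.900 t² − 4.1671 t − 58.09 = 0 gives t = [4.1671 + √(4.1671² + 4·4.900·58.09)] / 9.800 = 3.894 s.

3.894 s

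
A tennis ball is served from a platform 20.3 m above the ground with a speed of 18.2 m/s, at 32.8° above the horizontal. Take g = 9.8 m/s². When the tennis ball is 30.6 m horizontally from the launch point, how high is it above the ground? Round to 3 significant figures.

v_x = 18.2 cos 32.8° = 15.30 m/s, v_y0 = 18.2 sin 32.8° = 9.859 m/s.
Time to reach x = 30.6 m: t = x / v_x = 30.6 / 15.30 = 2.000 s.
y = 20.3 + v_y0 t − ½ g t² = 20.3 + 9.859×2.000 − 4.900×2.000² = 20.4 m.

20.4 m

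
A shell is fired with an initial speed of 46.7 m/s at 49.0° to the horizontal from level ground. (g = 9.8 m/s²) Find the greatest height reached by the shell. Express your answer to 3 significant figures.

63.4 m

Vertical component of launch velocity: v_y = 46.7 sin 49.0° = 35.24 m/s.
At the highest point the vertical velocity is zero, so v_y² = 2 g h_max.
h_max = (35.24)² / (2 × 9.8) = 1242 / 19.60 = 63.4 m.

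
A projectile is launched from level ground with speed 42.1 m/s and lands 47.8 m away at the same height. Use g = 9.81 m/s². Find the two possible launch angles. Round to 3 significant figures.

7.67° and 82.3°

Level-ground range: R = v₀² sin(2θ)/g ⇒ sin 2θ = R g / v₀² = 47.8×9.81/42.1² = 0.2646.
2θ = arcsin(0.2646) = 15.34° or 180° − 15.34° = 164.66°.
So θ = 7.67° or θ = 82.3°.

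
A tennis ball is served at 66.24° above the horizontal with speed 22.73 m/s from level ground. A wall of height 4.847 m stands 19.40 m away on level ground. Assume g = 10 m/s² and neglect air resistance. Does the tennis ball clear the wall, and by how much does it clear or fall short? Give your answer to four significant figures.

Yes — it clears the wall by 16.78 m.

v_x = 22.73 cos 66.24° = 9.1581 m/s; v_y0 = 22.73 sin 66.24° = 20.803 m/s.
Time to reach the wall: t = 19.40 / 9.1581 = 2.1183 s.
Height at that point: y = 20.803×2.1183 − 5.000×2.1183² = 21.631 m.
That is 21.631 − 4.847 = 16.78 m above the top of the wall, so the tennis ball clears it.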